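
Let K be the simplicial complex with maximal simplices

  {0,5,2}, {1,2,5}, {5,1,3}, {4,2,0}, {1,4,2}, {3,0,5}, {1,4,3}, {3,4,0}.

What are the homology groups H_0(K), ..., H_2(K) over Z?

Take the total order 0 < 1 < 2 < 3 < 4 < 5 on the vertex set. Then K (dimension 2) consists of the simplices:

  0-simplices (6): [0], [1], [2], [3], [4], [5]
  1-simplices (12): [0,2], [0,3], [0,4], [0,5], [1,2], [1,3], [1,4], [1,5], [2,4], [2,5], [3,4], [3,5]
  2-simplices (8): [0,2,4], [0,2,5], [0,3,4], [0,3,5], [1,2,4], [1,2,5], [1,3,4], [1,3,5]

so the chain groups are C_0 ≅ Z^6, C_1 ≅ Z^12, C_2 ≅ Z^8.

The boundary map ∂_1: C_1 → C_0 is given by ∂[p,q] = [q] − [p].
As a 6×12 matrix over Z this has rank 5, with invariant factors (1,1,1,1,1).

The boundary map ∂_2: C_2 → C_1 acts by ∂[p,q,r] = [q,r] − [p,r] + [p,q]. For instance
  ∂[0,3,5] = [3,5] − [0,5] + [0,3],
  ∂[0,3,4] = [3,4] − [0,4] + [0,3].
As a 12×8 matrix over Z this has rank 7, with invariant factors (1,1,1,1,1,1,1).

Now H_k = ker ∂_k / im ∂_{k+1}, so:

  H_0: rank C_0 − rank ∂_1 = 6 − 5 = 1, and the invariant factors of ∂_1 are all 1, so H_0 ≅ Z.
  H_1: rank ker ∂_1 − rank ∂_2 = (12 − 5) − 7 = 0, and the invariant factors of ∂_2 are all 1, so H_1 ≅ 0.
  H_2: rank ker ∂_2 − rank ∂_3 = (8 − 7) − 0 = 1, and there is no ∂_3, so H_2 ≅ Z.

H_0 ≅ Z,  H_1 = 0,  H_2 ≅ Z.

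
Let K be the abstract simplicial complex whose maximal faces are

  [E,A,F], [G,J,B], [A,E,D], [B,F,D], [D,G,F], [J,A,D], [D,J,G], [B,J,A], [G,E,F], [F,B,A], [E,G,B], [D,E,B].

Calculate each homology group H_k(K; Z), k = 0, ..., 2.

H_0 = Z,  H_1 = Z/2,  H_2 = 0.

Order the vertices as A < B < D < E < F < G < J. Listing each simplex with vertices in this order, K has dimension 2 with simplices:

  0-simplices (7): A, B, D, E, F, G, J
  1-simplices (18): AB, AD, AE, AF, AJ, BD, BE, BF, BG, BJ, DE, DF, DG, DJ, EF, EG, FG, GJ
  2-simplices (12): ABF, ABJ, ADE, ADJ, AEF, BDE, BDF, BEG, BGJ, DFG, DGJ, EFG

so the chain groups are C_0 ≅ Z^7, C_1 ≅ Z^18, C_2 ≅ Z^12.

∂_1: C_1 → C_0 maps an edge to its endpoints' difference, ∂[p,q] = q − p.
The resulting 7×18 matrix has rank 6, and its Smith normal form has invariant factors (1,1,1,1,1,1).

Boundary ∂_2: C_2 → C_1 sends each 2-simplex [p,q,r] to [q,r] − [p,r] + [p,q]. For instance
  ∂EFG = FG − EG + EF,
  ∂DGJ = GJ − DJ + DG.
The 18×12 boundary matrix has rank 12 and Smith normal form diag(1,1,1,1,1,1,1,1,1,1,1,2).

Reading off H_k = ker ∂_k / im ∂_{k+1}:

  H_0: rank C_0 − rank ∂_1 = 7 − 6 = 1, and the invariant factors of ∂_1 are all 1, so H_0 = Z.
  H_1: rank ker ∂_1 − rank ∂_2 = (18 − 6) − 12 = 0, and ∂_2 has invariant factor 2 > 1, so H_1 = Z/2.
  H_2: rank ker ∂_2 − rank ∂_3 = (12 − 12) − 0 = 0, and there is no ∂_3, so H_2 = 0.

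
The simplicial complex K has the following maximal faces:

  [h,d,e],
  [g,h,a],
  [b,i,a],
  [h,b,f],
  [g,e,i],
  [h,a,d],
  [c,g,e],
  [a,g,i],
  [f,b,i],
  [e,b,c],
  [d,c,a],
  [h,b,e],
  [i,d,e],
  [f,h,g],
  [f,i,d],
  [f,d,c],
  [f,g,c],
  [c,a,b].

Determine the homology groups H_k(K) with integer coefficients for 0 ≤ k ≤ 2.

H_0 = Z,  H_1 = Z^2,  H_2 = Z.

Fix the vertex order a < b < c < d < e < f < g < h < i and write every simplex with vertices in increasing order. Then dim K = 2 and the simplices of K are:

  0-simplices (9): a, b, c, d, e, f, g, h, i
  1-simplices (27): ab, ac, ad, ag, ah, ai, bc, be, bf, bh, bi, cd, ce, cf, cg, de, df, dh, di, eg, eh, ei, fg, fh, fi, gh, gi
  2-simplices (18): abc, abi, acd, adh, agh, agi, bce, beh, bfh, bfi, cdf, ceg, cfg, deh, dei, dfi, egi, fgh

so the chain groups are C_0 ≅ Z^9, C_1 ≅ Z^27, C_2 ≅ Z^18.

∂_1: C_1 → C_0 is given by ∂[p,q] = [q] − [p]. For instance
  ∂ei = i − e.
As a 9×27 matrix over Z this has rank 8, with invariant factors (1,1,1,1,1,1,1,1).

Boundary ∂_2: C_2 → C_1 maps a triangle to the signed sum of its edges. For instance
  ∂ceg = eg − cg + ce,
  ∂abi = bi − ai + ab.
The 27×18 boundary matrix has rank 17 and Smith normal form diag(1,1,1,1,1,1,1,1,1,1,1,1,1,1,1,1,1).

Computing H_k = (kernel of ∂_k) / (image of ∂_{k+1}):

  H_0: rank C_0 − rank ∂_1 = 9 − 8 = 1, and the invariant factors of ∂_1 are all 1, so H_0 = Z.
  H_1: rank ker ∂_1 − rank ∂_2 = (27 − 8) − 17 = 2, and the invariant factors of ∂_2 are all 1, so H_1 = Z^2.
  H_2: rank ker ∂_2 − rank ∂_3 = (18 − 17) − 0 = 1, and there is no ∂_3, so H_2 = Z.

As a check, the Euler characteristic is 9 − 27 + 18 = 0, which agrees with 1 − 2 + 1 = 0.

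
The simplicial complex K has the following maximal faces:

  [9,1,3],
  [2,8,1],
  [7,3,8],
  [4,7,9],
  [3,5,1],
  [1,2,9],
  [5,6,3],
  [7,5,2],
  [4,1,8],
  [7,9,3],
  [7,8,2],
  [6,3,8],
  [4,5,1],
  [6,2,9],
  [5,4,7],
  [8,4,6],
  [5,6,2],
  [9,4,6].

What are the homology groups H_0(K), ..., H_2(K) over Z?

H_0 = Z,  H_1 = Z^2,  H_2 = Z.

Order the vertices as 1 < 2 < 3 < 4 < 5 < 6 < 7 < 8 < 9. Listing each simplex with vertices in this order, K has dimension 2 with simplices:

  0-simplices (9): [1], [2], [3], [4], [5], [6], [7], [8], [9]
  1-simplices (27): (27 of them)
  2-simplices (18): [1,2,8], [1,2,9], [1,3,5], [1,3,9], [1,4,5], [1,4,8], [2,5,6], [2,5,7], [2,6,9], [2,7,8], [3,5,6], [3,6,8], [3,7,8], [3,7,9], [4,5,7], [4,6,8], [4,6,9], [4,7,9]

Hence C_0 ≅ Z^9, C_1 ≅ Z^27, C_2 ≅ Z^18.

∂_1: C_1 → C_0 is given by ∂[p,q] = [q] − [p].
This gives a 9×27 integer matrix of rank 8; reducing to Smith normal form yields diagonal entries (1,1,1,1,1,1,1,1).

The boundary map ∂_2: C_2 → C_1 sends each 2-simplex [p,q,r] to [q,r] − [p,r] + [p,q]. For instance
  ∂[3,5,6] = [5,6] − [3,6] + [3,5],
  ∂[1,2,8] = [2,8] − [1,8] + [1,2].
The resulting 27×18 matrix has rank 17, and its Smith normal form has invariant factors (1,1,1,1,1,1,1,1,1,1,1,1,1,1,1,1,1).

Now H_k = ker ∂_k / im ∂_{k+1}, so:

  H_0: rank C_0 − rank ∂_1 = 9 − 8 = 1, and the invariant factors of ∂_1 are all 1, so H_0 ≅ Z.
  H_1: rank ker ∂_1 − rank ∂_2 = (27 − 8) − 17 = 2, and the invariant factors of ∂_2 are all 1, so H_1 ≅ Z^2.
  H_2: rank ker ∂_2 − rank ∂_3 = (18 − 17) − 0 = 1, and there is no ∂_3, so H_2 ≅ Z.

As a check, the Euler characteristic is 9 − 27 + 18 = 0, which agrees with 1 − 2 + 1 = 0.
(K is a triangulation of the torus T^2.)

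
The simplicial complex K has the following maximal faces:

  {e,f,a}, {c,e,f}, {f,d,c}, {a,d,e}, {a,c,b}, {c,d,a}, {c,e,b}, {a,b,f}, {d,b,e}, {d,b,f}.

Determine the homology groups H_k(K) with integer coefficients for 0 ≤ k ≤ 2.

H_0 ≅ Z,  H_1 ≅ Z/2,  H_2 = 0.

We work with the vertex ordering a < b < c < d < e < f. The simplices of K, each written with vertices in increasing order, are:

  0-simplices (6): a, b, c, d, e, f
  1-simplices (15): ab, ac, ad, ae, af, bc, bd, be, bf, cd, ce, cf, de, df, ef
  2-simplices (10): abc, abf, acd, ade, aef, bce, bde, bdf, cdf, cef

so the chain groups are C_0 ≅ Z^6, C_1 ≅ Z^15, C_2 ≅ Z^10.

Boundary ∂_1: C_1 → C_0 maps an edge to its endpoints' difference, ∂[p,q] = q − p.
As a 6×15 matrix over Z this has rank 5, with invariant factors (1,1,1,1,1).

∂_2: C_2 → C_1 sends each 2-simplex [p,q,r] to [q,r] − [p,r] + [p,q]. For instance
  ∂bdf = df − bf + bd,
  ∂acd = cd − ad + ac.
As a 15×10 matrix over Z this has rank 10, with invariant factors (1,1,1,1,1,1,1,1,1,2).

From H_k ≅ ker(∂_k) / im(∂_{k+1}) we obtain:

  H_0: rank C_0 − rank ∂_1 = 6 − 5 = 1, and the invariant factors of ∂_1 are all 1, so H_0 ≅ Z.
  H_1: rank ker ∂_1 − rank ∂_2 = (15 − 5) − 10 = 0, and ∂_2 has invariant factor 2 > 1, so H_1 ≅ Z/2.
  H_2: rank ker ∂_2 − rank ∂_3 = (10 − 10) − 0 = 0, and there is no ∂_3, so H_2 ≅ 0.

As a check, the Euler characteristic is 6 − 15 + 10 = 1, which agrees with 1 − 0 + 0 = 1.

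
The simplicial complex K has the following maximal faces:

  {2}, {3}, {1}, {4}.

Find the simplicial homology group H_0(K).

K has 4 vertices.
rank ∂_0 = 0, rank ∂_1 = 0 ⇒ b_0 = 4 − 0 − 0 = 4. So H_0 = Z^4.

H_0 = Z^4.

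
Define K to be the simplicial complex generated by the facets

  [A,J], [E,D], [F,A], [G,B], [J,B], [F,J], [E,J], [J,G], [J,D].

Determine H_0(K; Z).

H_0 = Z.

We work with the vertex ordering A < B < D < E < F < G < J. The simplices of K, each written with vertices in increasing order, are:

  0-simplices (7): A, B, D, E, F, G, J
  1-simplices (9): AF, AJ, BG, BJ, DE, DJ, EJ, FJ, GJ

so the chain groups are C_0 ≅ Z^7, C_1 ≅ Z^9.

Boundary ∂_1: C_1 → C_0 is given by ∂[p,q] = [q] − [p].
The 7×9 boundary matrix has rank 6 and Smith normal form diag(1,1,1,1,1,1).

Now H_k = ker ∂_k / im ∂_{k+1}, so:

  H_0: rank C_0 − rank ∂_1 = 7 − 6 = 1, and the invariant factors of ∂_1 are all 1, so H_0 = Z.

(K is a triangulation of a wedge of 3 circles.)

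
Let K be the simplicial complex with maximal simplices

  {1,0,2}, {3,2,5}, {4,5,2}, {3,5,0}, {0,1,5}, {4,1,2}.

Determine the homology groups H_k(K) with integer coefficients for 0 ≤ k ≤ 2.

Take the total order 0 < 1 < 2 < 3 < 4 < 5 on the vertex set. Then K (dimension 2) consists of the simplices:

  0-simplices (6): [0], [1], [2], [3], [4], [5]
  1-simplices (12): [0,1], [0,2], [0,3], [0,5], [1,2], [1,4], [1,5], [2,3], [2,4], [2,5], [3,5], [4,5]
  2-simplices (6): [0,1,2], [0,1,5], [0,3,5], [1,2,4], [2,3,5], [2,4,5]

Hence C_0 ≅ Z^6, C_1 ≅ Z^12, C_2 ≅ Z^6.

∂_1: C_1 → C_0 sends each edge [p,q] (with p < q) to q − p.
The resulting 6×12 matrix has rank 5, and its Smith normal form has invariant factors (1,1,1,1,1).

The boundary map ∂_2: C_2 → C_1 acts by ∂[p,q,r] = [q,r] − [p,r] + [p,q]. For instance
  ∂[1,2,4] = [2,4] − [1,4] + [1,2],
  ∂[0,1,5] = [1,5] − [0,5] + [0,1].
As a 12×6 matrix over Z this has rank 6, with invariant factors (1,1,1,1,1,1).

Reading off H_k = ker ∂_k / im ∂_{k+1}:

  H_0: rank C_0 − rank ∂_1 = 6 − 5 = 1, and the invariant factors of ∂_1 are all 1, so H_0 = Z.
  H_1: rank ker ∂_1 − rank ∂_2 = (12 − 5) − 6 = 1, and the invariant factors of ∂_2 are all 1, so H_1 = Z.
  H_2: rank ker ∂_2 − rank ∂_3 = (6 − 6) − 0 = 0, and there is no ∂_3, so H_2 = 0.

As a check, the Euler characteristic is 6 − 12 + 6 = 0, which agrees with 1 − 1 + 0 = 0.
(K is a triangulation of the cylinder S^1 x I.)

H_0 ≅ Z,  H_1 ≅ Z,  H_2 = 0.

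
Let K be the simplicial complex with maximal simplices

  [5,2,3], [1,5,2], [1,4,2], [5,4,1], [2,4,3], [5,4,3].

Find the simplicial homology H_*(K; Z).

H_0 = Z,  H_1 = 0,  H_2 = Z.

K has 5 vertices, 9 edges, 6 triangles.
rank ∂_0 = 0, rank ∂_1 = 4 ⇒ b_0 = 5 − 0 − 4 = 1; all invariant factors of ∂_1 are 1 so no torsion. So H_0 ≅ Z.
rank ∂_1 = 4, rank ∂_2 = 5 ⇒ b_1 = 9 − 4 − 5 = 0; all invariant factors of ∂_2 are 1 so no torsion. So H_1 ≅ 0.
rank ∂_2 = 5, rank ∂_3 = 0 ⇒ b_2 = 6 − 5 − 0 = 1. So H_2 ≅ Z.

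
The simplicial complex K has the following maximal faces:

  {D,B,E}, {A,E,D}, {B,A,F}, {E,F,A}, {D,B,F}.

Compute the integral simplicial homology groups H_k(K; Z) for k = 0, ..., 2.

Take the total order A < B < D < E < F on the vertex set. Then K (dimension 2) consists of the simplices:

  0-simplices (5): A, B, D, E, F
  1-simplices (10): AB, AD, AE, AF, BD, BE, BF, DE, DF, EF
  2-simplices (5): ABF, ADE, AEF, BDE, BDF

giving chain groups C_0 ≅ Z^5, C_1 ≅ Z^10, C_2 ≅ Z^5.

The boundary map ∂_1: C_1 → C_0 is given by ∂[p,q] = [q] − [p].
This gives a 5×10 integer matrix of rank 4; reducing to Smith normal form yields diagonal entries (1,1,1,1).

∂_2: C_2 → C_1 sends each 2-simplex [p,q,r] to [q,r] − [p,r] + [p,q]. For instance
  ∂BDE = DE − BE + BD,
  ∂ABF = BF − AF + AB.
As a 10×5 matrix over Z this has rank 5, with invariant factors (1,1,1,1,1).

Computing H_k = (kernel of ∂_k) / (image of ∂_{k+1}):

  H_0: rank C_0 − rank ∂_1 = 5 − 4 = 1, and the invariant factors of ∂_1 are all 1, so H_0 ≅ Z.
  H_1: rank ker ∂_1 − rank ∂_2 = (10 − 4) − 5 = 1, and the invariant factors of ∂_2 are all 1, so H_1 ≅ Z.
  H_2: rank ker ∂_2 − rank ∂_3 = (5 − 5) − 0 = 0, and there is no ∂_3, so H_2 ≅ 0.

H_0 = Z,  H_1 = Z,  H_2 = 0.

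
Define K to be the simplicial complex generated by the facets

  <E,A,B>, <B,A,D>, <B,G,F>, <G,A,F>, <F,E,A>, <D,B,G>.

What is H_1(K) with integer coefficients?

H_1 = Z.

Fix the vertex order A < B < D < E < F < G and write every simplex with vertices in increasing order. Then dim K = 2 and the simplices of K are:

  0-simplices (6): A, B, D, E, F, G
  1-simplices (12): AB, AD, AE, AF, AG, BD, BE, BF, BG, DG, EF, FG
  2-simplices (6): ABD, ABE, AEF, AFG, BDG, BFG

so the chain groups are C_0 ≅ Z^6, C_1 ≅ Z^12, C_2 ≅ Z^6.

Boundary ∂_1: C_1 → C_0 sends each edge [p,q] (with p < q) to q − p. For instance
  ∂BF = F − B.
This gives a 6×12 integer matrix of rank 5; reducing to Smith normal form yields diagonal entries (1,1,1,1,1).

The boundary map ∂_2: C_2 → C_1 maps a triangle to the signed sum of its edges. For instance
  ∂AEF = EF − AF + AE,
  ∂BDG = DG − BG + BD.
As a 12×6 matrix over Z this has rank 6, with invariant factors (1,1,1,1,1,1).

Reading off H_k = ker ∂_k / im ∂_{k+1}:

  H_1: rank ker ∂_1 − rank ∂_2 = (12 − 5) − 6 = 1, and the invariant factors of ∂_2 are all 1, so H_1 ≅ Z.

(K is a triangulation of the cylinder S^1 x I.)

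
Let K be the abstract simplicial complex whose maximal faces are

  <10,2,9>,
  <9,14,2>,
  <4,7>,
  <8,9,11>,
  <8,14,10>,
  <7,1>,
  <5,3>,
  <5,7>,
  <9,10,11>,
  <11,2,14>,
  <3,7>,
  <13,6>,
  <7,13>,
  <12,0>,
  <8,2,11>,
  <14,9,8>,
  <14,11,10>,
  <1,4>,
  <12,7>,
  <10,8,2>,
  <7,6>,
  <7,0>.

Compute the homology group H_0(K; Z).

Take the total order 0 < 1 < 2 < 3 < 4 < 5 < 6 < 7 < 8 < 9 < 10 < 11 < 12 < 13 < 14 on the vertex set. Then K (dimension 2) consists of the simplices:

  0-simplices (15): [0], [1], [2], [3], [4], [5], [6], [7], [8], [9], [10], [11], [12], [13], [14]
  1-simplices (27): (27 of them)
  2-simplices (10): [2,8,10], [2,8,11], [2,9,10], [2,9,14], [2,11,14], [8,9,11], [8,9,14], [8,10,14], [9,10,11], [10,11,14]

so the chain groups are C_0 ≅ Z^15, C_1 ≅ Z^27, C_2 ≅ Z^10.

∂_1: C_1 → C_0 is given by ∂[p,q] = [q] − [p]. For instance
  ∂[2,9] = [9] − [2].
The 15×27 boundary matrix has rank 13 and Smith normal form diag(1,1,1,1,1,1,1,1,1,1,1,1,1).

Boundary ∂_2: C_2 → C_1 sends each 2-simplex [p,q,r] to [q,r] − [p,r] + [p,q]. For instance
  ∂[8,9,14] = [9,14] − [8,14] + [8,9],
  ∂[2,8,11] = [8,11] − [2,11] + [2,8].
The resulting 27×10 matrix has rank 10, and its Smith normal form has invariant factors (1,1,1,1,1,1,1,1,1,2).

Computing H_k = (kernel of ∂_k) / (image of ∂_{k+1}):

  H_0: rank C_0 − rank ∂_1 = 15 − 13 = 2, and the invariant factors of ∂_1 are all 1, so H_0 ≅ Z^2.

(K is a triangulation of the disjoint union of a wedge of 4 circles and the real projective plane RP^2.)

H_0 = Z^2.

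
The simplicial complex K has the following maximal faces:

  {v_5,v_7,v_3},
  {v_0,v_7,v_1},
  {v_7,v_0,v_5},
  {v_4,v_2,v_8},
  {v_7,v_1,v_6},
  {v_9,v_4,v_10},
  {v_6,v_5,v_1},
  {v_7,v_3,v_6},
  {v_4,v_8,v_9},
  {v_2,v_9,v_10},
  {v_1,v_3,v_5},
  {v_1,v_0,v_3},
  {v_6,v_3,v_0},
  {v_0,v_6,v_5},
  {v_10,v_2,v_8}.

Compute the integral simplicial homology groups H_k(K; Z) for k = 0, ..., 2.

H_0 ≅ Z^2,  H_1 ≅ Z ⊕ Z/2,  H_2 = 0.

We work with the vertex ordering v_0 < v_1 < v_2 < v_3 < v_4 < v_5 < v_6 < v_7 < v_8 < v_9 < v_10. The simplices of K, each written with vertices in increasing order, are:

  0-simplices (11): [v_0], [v_1], [v_2], [v_3], [v_4], [v_5], [v_6], [v_7], [v_8], [v_9], [v_10]
  1-simplices (25): (25 of them)
  2-simplices (15): (15 of them)

so the chain groups are C_0 ≅ Z^11, C_1 ≅ Z^25, C_2 ≅ Z^15.

∂_1: C_1 → C_0 is given by ∂[p,q] = [q] − [p]. For instance
  ∂[v_4,v_10] = [v_10] − [v_4].
This gives a 11×25 integer matrix of rank 9; reducing to Smith normal form yields diagonal entries (1,1,1,1,1,1,1,1,1).

∂_2: C_2 → C_1 sends each 2-simplex [p,q,r] to [q,r] − [p,r] + [p,q]. For instance
  ∂[v_0,v_5,v_6] = [v_5,v_6] − [v_0,v_6] + [v_0,v_5],
  ∂[v_0,v_1,v_7] = [v_1,v_7] − [v_0,v_7] + [v_0,v_1].
As a 25×15 matrix over Z this has rank 15, with invariant factors (1,1,1,1,1,1,1,1,1,1,1,1,1,1,2).

Now H_k = ker ∂_k / im ∂_{k+1}, so:

  H_0: rank C_0 − rank ∂_1 = 11 − 9 = 2, and the invariant factors of ∂_1 are all 1, so H_0 = Z^2.
  H_1: rank ker ∂_1 − rank ∂_2 = (25 − 9) − 15 = 1, and ∂_2 has invariant factor 2 > 1, so H_1 = Z ⊕ Z/2.
  H_2: rank ker ∂_2 − rank ∂_3 = (15 − 15) − 0 = 0, and there is no ∂_3, so H_2 = 0.

As a check, the Euler characteristic is 11 − 25 + 15 = 1, which agrees with 2 − 1 + 0 = 1.
(K is a triangulation of the disjoint union of the real projective plane RP^2 and the Möbius band.)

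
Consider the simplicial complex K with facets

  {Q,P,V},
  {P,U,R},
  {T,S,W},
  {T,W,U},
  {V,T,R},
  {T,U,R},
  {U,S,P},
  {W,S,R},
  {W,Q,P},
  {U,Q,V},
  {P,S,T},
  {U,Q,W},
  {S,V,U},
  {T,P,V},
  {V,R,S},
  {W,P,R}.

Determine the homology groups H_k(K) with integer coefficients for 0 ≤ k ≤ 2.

Fix the vertex order P < Q < R < S < T < U < V < W and write every simplex with vertices in increasing order. Then dim K = 2 and the simplices of K are:

  0-simplices (8): P, Q, R, S, T, U, V, W
  1-simplices (24): PQ, PR, PS, PT, PU, PV, PW, QU, QV, QW, RS, RT, RU, RV, RW, ST, SU, SV, SW, TU, TV, TW, UV, UW
  2-simplices (16): PQV, PQW, PRU, PRW, PST, PSU, PTV, QUV, QUW, RSV, RSW, RTU, RTV, STW, SUV, TUW

Hence C_0 ≅ Z^8, C_1 ≅ Z^24, C_2 ≅ Z^16.

∂_1: C_1 → C_0 is given by ∂[p,q] = [q] − [p].
The 8×24 boundary matrix has rank 7 and Smith normal form diag(1,1,1,1,1,1,1).

The boundary map ∂_2: C_2 → C_1 maps a triangle to the signed sum of its edges. For instance
  ∂RTU = TU − RU + RT,
  ∂RSW = SW − RW + RS.
The 24×16 boundary matrix has rank 15 and Smith normal form diag(1,1,1,1,1,1,1,1,1,1,1,1,1,1,1).

Now H_k = ker ∂_k / im ∂_{k+1}, so:

  H_0: rank C_0 − rank ∂_1 = 8 − 7 = 1, and the invariant factors of ∂_1 are all 1, so H_0 ≅ Z.
  H_1: rank ker ∂_1 − rank ∂_2 = (24 − 7) − 15 = 2, and the invariant factors of ∂_2 are all 1, so H_1 ≅ Z^2.
  H_2: rank ker ∂_2 − rank ∂_3 = (16 − 15) − 0 = 1, and there is no ∂_3, so H_2 ≅ Z.

H_0 = Z,  H_1 = Z^2,  H_2 = Z.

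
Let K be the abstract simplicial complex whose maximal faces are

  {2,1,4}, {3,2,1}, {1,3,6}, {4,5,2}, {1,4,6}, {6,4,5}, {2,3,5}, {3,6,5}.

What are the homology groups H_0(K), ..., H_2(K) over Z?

H_0 = Z,  H_1 = 0,  H_2 = Z.

Take the total order 1 < 2 < 3 < 4 < 5 < 6 on the vertex set. Then K (dimension 2) consists of the simplices:

  0-simplices (6): [1], [2], [3], [4], [5], [6]
  1-simplices (12): [1,2], [1,3], [1,4], [1,6], [2,3], [2,4], [2,5], [3,5], [3,6], [4,5], [4,6], [5,6]
  2-simplices (8): [1,2,3], [1,2,4], [1,3,6], [1,4,6], [2,3,5], [2,4,5], [3,5,6], [4,5,6]

Hence C_0 ≅ Z^6, C_1 ≅ Z^12, C_2 ≅ Z^8.

Boundary ∂_1: C_1 → C_0 sends each edge [p,q] (with p < q) to q − p. For instance
  ∂[4,6] = [6] − [4].
The resulting 6×12 matrix has rank 5, and its Smith normal form has invariant factors (1,1,1,1,1).

The boundary map ∂_2: C_2 → C_1 acts by ∂[p,q,r] = [q,r] − [p,r] + [p,q]. For instance
  ∂[2,3,5] = [3,5] − [2,5] + [2,3],
  ∂[2,4,5] = [4,5] − [2,5] + [2,4].
The 12×8 boundary matrix has rank 7 and Smith normal form diag(1,1,1,1,1,1,1).

Computing H_k = (kernel of ∂_k) / (image of ∂_{k+1}):

  H_0: rank C_0 − rank ∂_1 = 6 − 5 = 1, and the invariant factors of ∂_1 are all 1, so H_0 ≅ Z.
  H_1: rank ker ∂_1 − rank ∂_2 = (12 − 5) − 7 = 0, and the invariant factors of ∂_2 are all 1, so H_1 ≅ 0.
  H_2: rank ker ∂_2 − rank ∂_3 = (8 − 7) − 0 = 1, and there is no ∂_3, so H_2 ≅ Z.

(K is a triangulation of the 2-sphere S^2.)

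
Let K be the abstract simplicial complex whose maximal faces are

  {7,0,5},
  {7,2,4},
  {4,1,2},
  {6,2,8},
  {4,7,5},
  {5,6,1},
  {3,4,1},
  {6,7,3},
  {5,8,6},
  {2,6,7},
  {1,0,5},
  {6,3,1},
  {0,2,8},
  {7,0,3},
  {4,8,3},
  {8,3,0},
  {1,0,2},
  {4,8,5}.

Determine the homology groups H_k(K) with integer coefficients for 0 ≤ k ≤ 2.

H_0 = Z,  H_1 = Z^2,  H_2 = Z.

Take the total order 0 < 1 < 2 < 3 < 4 < 5 < 6 < 7 < 8 on the vertex set. Then K (dimension 2) consists of the simplices:

  0-simplices (9): [0], [1], [2], [3], [4], [5], [6], [7], [8]
  1-simplices (27): (27 of them)
  2-simplices (18): [0,1,2], [0,1,5], [0,2,8], [0,3,7], [0,3,8], [0,5,7], [1,2,4], [1,3,4], [1,3,6], [1,5,6], [2,4,7], [2,6,7], [2,6,8], [3,4,8], [3,6,7], [4,5,7], [4,5,8], [5,6,8]

Hence C_0 ≅ Z^9, C_1 ≅ Z^27, C_2 ≅ Z^18.

The boundary map ∂_1: C_1 → C_0 maps an edge to its endpoints' difference, ∂[p,q] = q − p.
The 9×27 boundary matrix has rank 8 and Smith normal form diag(1,1,1,1,1,1,1,1).

∂_2: C_2 → C_1 acts by ∂[p,q,r] = [q,r] − [p,r] + [p,q]. For instance
  ∂[1,3,4] = [3,4] − [1,4] + [1,3],
  ∂[0,2,8] = [2,8] − [0,8] + [0,2].
The resulting 27×18 matrix has rank 17, and its Smith normal form has invariant factors (1,1,1,1,1,1,1,1,1,1,1,1,1,1,1,1,1).

Reading off H_k = ker ∂_k / im ∂_{k+1}:

  H_0: rank C_0 − rank ∂_1 = 9 − 8 = 1, and the invariant factors of ∂_1 are all 1, so H_0 = Z.
  H_1: rank ker ∂_1 − rank ∂_2 = (27 − 8) − 17 = 2, and the invariant factors of ∂_2 are all 1, so H_1 = Z^2.
  H_2: rank ker ∂_2 − rank ∂_3 = (18 − 17) − 0 = 1, and there is no ∂_3, so H_2 = Z.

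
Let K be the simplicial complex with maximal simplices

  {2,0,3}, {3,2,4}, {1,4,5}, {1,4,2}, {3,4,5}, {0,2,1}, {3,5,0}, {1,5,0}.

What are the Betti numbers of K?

Take the total order 0 < 1 < 2 < 3 < 4 < 5 on the vertex set. Then K (dimension 2) consists of the simplices:

  0-simplices (6): [0], [1], [2], [3], [4], [5]
  1-simplices (12): [0,1], [0,2], [0,3], [0,5], [1,2], [1,4], [1,5], [2,3], [2,4], [3,4], [3,5], [4,5]
  2-simplices (8): [0,1,2], [0,1,5], [0,2,3], [0,3,5], [1,2,4], [1,4,5], [2,3,4], [3,4,5]

Hence C_0 ≅ Z^6, C_1 ≅ Z^12, C_2 ≅ Z^8.

The boundary map ∂_1: C_1 → C_0 is given by ∂[p,q] = [q] − [p]. For instance
  ∂[4,5] = [5] − [4].
As a 6×12 matrix over Z this has rank 5, with invariant factors (1,1,1,1,1).

The boundary map ∂_2: C_2 → C_1 acts by ∂[p,q,r] = [q,r] − [p,r] + [p,q]. For instance
  ∂[0,3,5] = [3,5] − [0,5] + [0,3],
  ∂[3,4,5] = [4,5] − [3,5] + [3,4].
The 12×8 boundary matrix has rank 7 and Smith normal form diag(1,1,1,1,1,1,1).

Reading off H_k = ker ∂_k / im ∂_{k+1}:

  H_0: rank C_0 − rank ∂_1 = 6 − 5 = 1, and the invariant factors of ∂_1 are all 1, so H_0 = Z.
  H_1: rank ker ∂_1 − rank ∂_2 = (12 − 5) − 7 = 0, and the invariant factors of ∂_2 are all 1, so H_1 = 0.
  H_2: rank ker ∂_2 − rank ∂_3 = (8 − 7) − 0 = 1, and there is no ∂_3, so H_2 = Z.

Hence the Betti numbers are b_0 = 1, b_1 = 0, b_2 = 1.

b_0 = 1, b_1 = 0, b_2 = 1.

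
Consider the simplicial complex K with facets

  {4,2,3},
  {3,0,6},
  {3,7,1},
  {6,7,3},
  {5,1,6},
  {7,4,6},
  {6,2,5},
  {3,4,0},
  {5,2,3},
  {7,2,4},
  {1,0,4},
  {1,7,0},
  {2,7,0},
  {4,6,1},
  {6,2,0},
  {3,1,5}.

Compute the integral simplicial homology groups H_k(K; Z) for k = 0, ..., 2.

H_0 = Z,  H_1 = Z^2,  H_2 = Z.

We work with the vertex ordering 0 < 1 < 2 < 3 < 4 < 5 < 6 < 7. The simplices of K, each written with vertices in increasing order, are:

  0-simplices (8): [0], [1], [2], [3], [4], [5], [6], [7]
  1-simplices (24): (24 of them)
  2-simplices (16): [0,1,4], [0,1,7], [0,2,6], [0,2,7], [0,3,4], [0,3,6], [1,3,5], [1,3,7], [1,4,6], [1,5,6], [2,3,4], [2,3,5], [2,4,7], [2,5,6], [3,6,7], [4,6,7]

giving chain groups C_0 ≅ Z^8, C_1 ≅ Z^24, C_2 ≅ Z^16.

The boundary map ∂_1: C_1 → C_0 is given by ∂[p,q] = [q] − [p]. For instance
  ∂[2,4] = [4] − [2].
As a 8×24 matrix over Z this has rank 7, with invariant factors (1,1,1,1,1,1,1).

Boundary ∂_2: C_2 → C_1 acts by ∂[p,q,r] = [q,r] − [p,r] + [p,q]. For instance
  ∂[0,1,4] = [1,4] − [0,4] + [0,1],
  ∂[1,4,6] = [4,6] − [1,6] + [1,4].
The 24×16 boundary matrix has rank 15 and Smith normal form diag(1,1,1,1,1,1,1,1,1,1,1,1,1,1,1).

Now H_k = ker ∂_k / im ∂_{k+1}, so:

  H_0: rank C_0 − rank ∂_1 = 8 − 7 = 1, and the invariant factors of ∂_1 are all 1, so H_0 ≅ Z.
  H_1: rank ker ∂_1 − rank ∂_2 = (24 − 7) − 15 = 2, and the invariant factors of ∂_2 are all 1, so H_1 ≅ Z^2.
  H_2: rank ker ∂_2 − rank ∂_3 = (16 − 15) − 0 = 1, and there is no ∂_3, so H_2 ≅ Z.

As a check, the Euler characteristic is 8 − 24 + 16 = 0, which agrees with 1 − 2 + 1 = 0.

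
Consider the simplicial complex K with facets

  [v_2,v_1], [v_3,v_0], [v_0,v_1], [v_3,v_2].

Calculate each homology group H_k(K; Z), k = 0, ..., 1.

We work with the vertex ordering v_0 < v_1 < v_2 < v_3. The simplices of K, each written with vertices in increasing order, are:

  0-simplices (4): [v_0], [v_1], [v_2], [v_3]
  1-simplices (4): [v_0,v_1], [v_0,v_3], [v_1,v_2], [v_2,v_3]

giving chain groups C_0 ≅ Z^4, C_1 ≅ Z^4.

Boundary ∂_1: C_1 → C_0 sends each edge [p,q] (with p < q) to q − p.
The 4×4 boundary matrix has rank 3 and Smith normal form diag(1,1,1).

From H_k ≅ ker(∂_k) / im(∂_{k+1}) we obtain:

  H_0: rank C_0 − rank ∂_1 = 4 − 3 = 1, and the invariant factors of ∂_1 are all 1, so H_0 ≅ Z.
  H_1: rank ker ∂_1 − rank ∂_2 = (4 − 3) − 0 = 1, and there is no ∂_2, so H_1 ≅ Z.

H_0 = Z,  H_1 = Z.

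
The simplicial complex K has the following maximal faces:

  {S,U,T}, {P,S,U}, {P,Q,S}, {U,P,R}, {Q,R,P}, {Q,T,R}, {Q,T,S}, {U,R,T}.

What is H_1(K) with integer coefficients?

H_1 = 0.

We work with the vertex ordering P < Q < R < S < T < U. The simplices of K, each written with vertices in increasing order, are:

  0-simplices (6): P, Q, R, S, T, U
  1-simplices (12): PQ, PR, PS, PU, QR, QS, QT, RT, RU, ST, SU, TU
  2-simplices (8): PQR, PQS, PRU, PSU, QRT, QST, RTU, STU

Hence C_0 ≅ Z^6, C_1 ≅ Z^12, C_2 ≅ Z^8.

Boundary ∂_1: C_1 → C_0 maps an edge to its endpoints' difference, ∂[p,q] = q − p. For instance
  ∂RU = U − R.
The resulting 6×12 matrix has rank 5, and its Smith normal form has invariant factors (1,1,1,1,1).

Boundary ∂_2: C_2 → C_1 maps a triangle to the signed sum of its edges. For instance
  ∂RTU = TU − RU + RT,
  ∂QST = ST − QT + QS.
The resulting 12×8 matrix has rank 7, and its Smith normal form has invariant factors (1,1,1,1,1,1,1).

Reading off H_k = ker ∂_k / im ∂_{k+1}:

  H_1: rank ker ∂_1 − rank ∂_2 = (12 − 5) − 7 = 0, and the invariant factors of ∂_2 are all 1, so H_1 ≅ 0.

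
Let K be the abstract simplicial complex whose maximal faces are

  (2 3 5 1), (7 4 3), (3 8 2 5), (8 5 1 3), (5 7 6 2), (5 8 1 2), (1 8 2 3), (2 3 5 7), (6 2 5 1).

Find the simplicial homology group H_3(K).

K has 8 vertices, 19 edges, 19 triangles, 8 3-simplices.
rank ∂_3 = 7, rank ∂_4 = 0 ⇒ b_3 = 8 − 7 − 0 = 1. So H_3 = Z.

H_3 = Z.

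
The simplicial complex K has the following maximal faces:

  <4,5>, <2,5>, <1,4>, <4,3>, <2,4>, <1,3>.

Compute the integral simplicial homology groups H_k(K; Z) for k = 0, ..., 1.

H_0 ≅ Z,  H_1 ≅ Z^2.

We work with the vertex ordering 1 < 2 < 3 < 4 < 5. The simplices of K, each written with vertices in increasing order, are:

  0-simplices (5): [1], [2], [3], [4], [5]
  1-simplices (6): [1,3], [1,4], [2,4], [2,5], [3,4], [4,5]

Hence C_0 ≅ Z^5, C_1 ≅ Z^6.

The boundary map ∂_1: C_1 → C_0 maps an edge to its endpoints' difference, ∂[p,q] = q − p. For instance
  ∂[2,4] = [4] − [2].
The resulting 5×6 matrix has rank 4, and its Smith normal form has invariant factors (1,1,1,1).

From H_k ≅ ker(∂_k) / im(∂_{k+1}) we obtain:

  H_0: rank C_0 − rank ∂_1 = 5 − 4 = 1, and the invariant factors of ∂_1 are all 1, so H_0 ≅ Z.
  H_1: rank ker ∂_1 − rank ∂_2 = (6 − 4) − 0 = 2, and there is no ∂_2, so H_1 ≅ Z^2.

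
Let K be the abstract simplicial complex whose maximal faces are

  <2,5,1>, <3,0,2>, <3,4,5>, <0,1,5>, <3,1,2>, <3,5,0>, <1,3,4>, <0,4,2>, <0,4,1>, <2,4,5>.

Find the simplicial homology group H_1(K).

Order the vertices as 0 < 1 < 2 < 3 < 4 < 5. Listing each simplex with vertices in this order, K has dimension 2 with simplices:

  0-simplices (6): [0], [1], [2], [3], [4], [5]
  1-simplices (15): [0,1], [0,2], [0,3], [0,4], [0,5], [1,2], [1,3], [1,4], [1,5], [2,3], [2,4], [2,5], [3,4], [3,5], [4,5]
  2-simplices (10): [0,1,4], [0,1,5], [0,2,3], [0,2,4], [0,3,5], [1,2,3], [1,2,5], [1,3,4], [2,4,5], [3,4,5]

Hence C_0 ≅ Z^6, C_1 ≅ Z^15, C_2 ≅ Z^10.

The boundary map ∂_1: C_1 → C_0 maps an edge to its endpoints' difference, ∂[p,q] = q − p. For instance
  ∂[1,4] = [4] − [1].
The resulting 6×15 matrix has rank 5, and its Smith normal form has invariant factors (1,1,1,1,1).

The boundary map ∂_2: C_2 → C_1 sends each 2-simplex [p,q,r] to [q,r] − [p,r] + [p,q]. For instance
  ∂[1,2,3] = [2,3] − [1,3] + [1,2],
  ∂[0,3,5] = [3,5] − [0,5] + [0,3].
This gives a 15×10 integer matrix of rank 10; reducing to Smith normal form yields diagonal entries (1,1,1,1,1,1,1,1,1,2).

From H_k ≅ ker(∂_k) / im(∂_{k+1}) we obtain:

  H_1: rank ker ∂_1 − rank ∂_2 = (15 − 5) − 10 = 0, and ∂_2 has invariant factor 2 > 1, so H_1 ≅ Z_2.

(K is a triangulation of the real projective plane RP^2.)

H_1 ≅ Z_2.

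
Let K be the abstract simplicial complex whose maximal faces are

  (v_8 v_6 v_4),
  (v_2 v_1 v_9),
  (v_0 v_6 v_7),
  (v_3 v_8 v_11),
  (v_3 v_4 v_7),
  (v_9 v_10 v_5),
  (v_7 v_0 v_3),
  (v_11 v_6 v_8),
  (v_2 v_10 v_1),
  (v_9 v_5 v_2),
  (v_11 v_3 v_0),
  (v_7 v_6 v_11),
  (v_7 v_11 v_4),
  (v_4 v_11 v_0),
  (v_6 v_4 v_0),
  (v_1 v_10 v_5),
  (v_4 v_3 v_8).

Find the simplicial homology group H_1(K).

K has 12 vertices, 28 edges, 17 triangles.
rank ∂_1 = 10, rank ∂_2 = 17 ⇒ b_1 = 28 − 10 − 17 = 1; ∂_2 has invariant factor(s) [2] giving torsion. So H_1 = Z ⊕ Z/2Z.

H_1 ≅ Z ⊕ Z/2Z.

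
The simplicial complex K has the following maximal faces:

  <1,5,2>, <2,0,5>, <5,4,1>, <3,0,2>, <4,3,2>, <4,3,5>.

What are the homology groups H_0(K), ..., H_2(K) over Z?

H_0 ≅ Z,  H_1 ≅ Z,  H_2 = 0.

Order the vertices as 0 < 1 < 2 < 3 < 4 < 5. Listing each simplex with vertices in this order, K has dimension 2 with simplices:

  0-simplices (6): [0], [1], [2], [3], [4], [5]
  1-simplices (12): [0,2], [0,3], [0,5], [1,2], [1,4], [1,5], [2,3], [2,4], [2,5], [3,4], [3,5], [4,5]
  2-simplices (6): [0,2,3], [0,2,5], [1,2,5], [1,4,5], [2,3,4], [3,4,5]

giving chain groups C_0 ≅ Z^6, C_1 ≅ Z^12, C_2 ≅ Z^6.

∂_1: C_1 → C_0 sends each edge [p,q] (with p < q) to q − p. For instance
  ∂[4,5] = [5] − [4].
As a 6×12 matrix over Z this has rank 5, with invariant factors (1,1,1,1,1).

The boundary map ∂_2: C_2 → C_1 acts by ∂[p,q,r] = [q,r] − [p,r] + [p,q]. For instance
  ∂[3,4,5] = [4,5] − [3,5] + [3,4],
  ∂[1,2,5] = [2,5] − [1,5] + [1,2].
As a 12×6 matrix over Z this has rank 6, with invariant factors (1,1,1,1,1,1).

Computing H_k = (kernel of ∂_k) / (image of ∂_{k+1}):

  H_0: rank C_0 − rank ∂_1 = 6 − 5 = 1, and the invariant factors of ∂_1 are all 1, so H_0 ≅ Z.
  H_1: rank ker ∂_1 − rank ∂_2 = (12 − 5) − 6 = 1, and the invariant factors of ∂_2 are all 1, so H_1 ≅ Z.
  H_2: rank ker ∂_2 − rank ∂_3 = (6 − 6) − 0 = 0, and there is no ∂_3, so H_2 ≅ 0.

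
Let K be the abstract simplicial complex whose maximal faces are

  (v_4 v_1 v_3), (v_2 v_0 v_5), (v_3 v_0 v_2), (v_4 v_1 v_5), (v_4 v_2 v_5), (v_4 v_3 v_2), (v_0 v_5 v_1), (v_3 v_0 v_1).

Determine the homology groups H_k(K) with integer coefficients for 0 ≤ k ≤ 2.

H_0 = Z,  H_1 = 0,  H_2 = Z.

K has 6 vertices, 12 edges, 8 triangles.
rank ∂_0 = 0, rank ∂_1 = 5 ⇒ b_0 = 6 − 0 − 5 = 1; all invariant factors of ∂_1 are 1 so no torsion. So H_0 ≅ Z.
rank ∂_1 = 5, rank ∂_2 = 7 ⇒ b_1 = 12 − 5 − 7 = 0; all invariant factors of ∂_2 are 1 so no torsion. So H_1 ≅ 0.
rank ∂_2 = 7, rank ∂_3 = 0 ⇒ b_2 = 8 − 7 − 0 = 1. So H_2 ≅ Z.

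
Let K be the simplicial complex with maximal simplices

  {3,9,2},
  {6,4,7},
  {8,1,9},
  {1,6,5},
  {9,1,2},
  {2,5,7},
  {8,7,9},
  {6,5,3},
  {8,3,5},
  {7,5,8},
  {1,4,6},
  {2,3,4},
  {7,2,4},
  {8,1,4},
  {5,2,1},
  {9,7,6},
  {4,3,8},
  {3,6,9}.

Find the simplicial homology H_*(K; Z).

H_0 ≅ Z,  H_1 ≅ Z^2,  H_2 ≅ Z.

K has 9 vertices, 27 edges, 18 triangles.
rank ∂_0 = 0, rank ∂_1 = 8 ⇒ b_0 = 9 − 0 − 8 = 1; all invariant factors of ∂_1 are 1 so no torsion. So H_0 = Z.
rank ∂_1 = 8, rank ∂_2 = 17 ⇒ b_1 = 27 − 8 − 17 = 2; all invariant factors of ∂_2 are 1 so no torsion. So H_1 = Z^2.
rank ∂_2 = 17, rank ∂_3 = 0 ⇒ b_2 = 18 − 17 − 0 = 1. So H_2 = Z.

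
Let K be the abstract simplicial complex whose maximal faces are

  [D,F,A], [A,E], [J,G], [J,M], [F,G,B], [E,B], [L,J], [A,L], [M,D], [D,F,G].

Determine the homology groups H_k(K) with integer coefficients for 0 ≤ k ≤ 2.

H_0 = Z,  H_1 = Z^3,  H_2 = 0.

K has 9 vertices, 14 edges, 3 triangles.
rank ∂_0 = 0, rank ∂_1 = 8 ⇒ b_0 = 9 − 0 − 8 = 1; all invariant factors of ∂_1 are 1 so no torsion. So H_0 = Z.
rank ∂_1 = 8, rank ∂_2 = 3 ⇒ b_1 = 14 − 8 − 3 = 3; all invariant factors of ∂_2 are 1 so no torsion. So H_1 = Z^3.
rank ∂_2 = 3, rank ∂_3 = 0 ⇒ b_2 = 3 − 3 − 0 = 0. So H_2 = 0.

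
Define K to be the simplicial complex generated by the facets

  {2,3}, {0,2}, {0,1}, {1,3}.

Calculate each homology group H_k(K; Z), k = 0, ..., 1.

K has 4 vertices, 4 edges.
rank ∂_0 = 0, rank ∂_1 = 3 ⇒ b_0 = 4 − 0 − 3 = 1; all invariant factors of ∂_1 are 1 so no torsion. So H_0 ≅ Z.
rank ∂_1 = 3, rank ∂_2 = 0 ⇒ b_1 = 4 − 3 − 0 = 1. So H_1 ≅ Z.

H_0 ≅ Z,  H_1 ≅ Z.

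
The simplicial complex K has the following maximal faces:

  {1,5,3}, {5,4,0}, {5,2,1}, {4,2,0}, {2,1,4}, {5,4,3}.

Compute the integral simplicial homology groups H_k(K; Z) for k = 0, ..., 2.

H_0 ≅ Z,  H_1 ≅ Z,  H_2 = 0.

Fix the vertex order 0 < 1 < 2 < 3 < 4 < 5 and write every simplex with vertices in increasing order. Then dim K = 2 and the simplices of K are:

  0-simplices (6): [0], [1], [2], [3], [4], [5]
  1-simplices (12): [0,2], [0,4], [0,5], [1,2], [1,3], [1,4], [1,5], [2,4], [2,5], [3,4], [3,5], [4,5]
  2-simplices (6): [0,2,4], [0,4,5], [1,2,4], [1,2,5], [1,3,5], [3,4,5]

so the chain groups are C_0 ≅ Z^6, C_1 ≅ Z^12, C_2 ≅ Z^6.

∂_1: C_1 → C_0 is given by ∂[p,q] = [q] − [p]. For instance
  ∂[0,4] = [4] − [0].
The 6×12 boundary matrix has rank 5 and Smith normal form diag(1,1,1,1,1).

∂_2: C_2 → C_1 acts by ∂[p,q,r] = [q,r] − [p,r] + [p,q]. For instance
  ∂[3,4,5] = [4,5] − [3,5] + [3,4],
  ∂[1,2,5] = [2,5] − [1,5] + [1,2].
The 12×6 boundary matrix has rank 6 and Smith normal form diag(1,1,1,1,1,1).

Reading off H_k = ker ∂_k / im ∂_{k+1}:

  H_0: rank C_0 − rank ∂_1 = 6 − 5 = 1, and the invariant factors of ∂_1 are all 1, so H_0 = Z.
  H_1: rank ker ∂_1 − rank ∂_2 = (12 − 5) − 6 = 1, and the invariant factors of ∂_2 are all 1, so H_1 = Z.
  H_2: rank ker ∂_2 − rank ∂_3 = (6 − 6) − 0 = 0, and there is no ∂_3, so H_2 = 0.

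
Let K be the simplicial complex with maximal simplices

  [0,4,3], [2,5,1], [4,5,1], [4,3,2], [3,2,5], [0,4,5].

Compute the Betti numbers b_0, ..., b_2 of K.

We work with the vertex ordering 0 < 1 < 2 < 3 < 4 < 5. The simplices of K, each written with vertices in increasing order, are:

  0-simplices (6): [0], [1], [2], [3], [4], [5]
  1-simplices (12): [0,3], [0,4], [0,5], [1,2], [1,4], [1,5], [2,3], [2,4], [2,5], [3,4], [3,5], [4,5]
  2-simplices (6): [0,3,4], [0,4,5], [1,2,5], [1,4,5], [2,3,4], [2,3,5]

so the chain groups are C_0 ≅ Z^6, C_1 ≅ Z^12, C_2 ≅ Z^6.

Boundary ∂_1: C_1 → C_0 is given by ∂[p,q] = [q] − [p]. For instance
  ∂[2,3] = [3] − [2].
The 6×12 boundary matrix has rank 5 and Smith normal form diag(1,1,1,1,1).

The boundary map ∂_2: C_2 → C_1 acts by ∂[p,q,r] = [q,r] − [p,r] + [p,q]. For instance
  ∂[0,3,4] = [3,4] − [0,4] + [0,3],
  ∂[0,4,5] = [4,5] − [0,5] + [0,4].
The 12×6 boundary matrix has rank 6 and Smith normal form diag(1,1,1,1,1,1).

From H_k ≅ ker(∂_k) / im(∂_{k+1}) we obtain:

  H_0: rank C_0 − rank ∂_1 = 6 − 5 = 1, and the invariant factors of ∂_1 are all 1, so H_0 = Z.
  H_1: rank ker ∂_1 − rank ∂_2 = (12 − 5) − 6 = 1, and the invariant factors of ∂_2 are all 1, so H_1 = Z.
  H_2: rank ker ∂_2 − rank ∂_3 = (6 − 6) − 0 = 0, and there is no ∂_3, so H_2 = 0.

Hence the Betti numbers are b_0 = 1, b_1 = 1, b_2 = 0.

b_0 = 1, b_1 = 1, b_2 = 0.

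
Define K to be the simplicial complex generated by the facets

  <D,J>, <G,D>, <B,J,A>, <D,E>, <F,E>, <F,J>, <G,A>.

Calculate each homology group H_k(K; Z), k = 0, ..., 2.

We work with the vertex ordering A < B < D < E < F < G < J. The simplices of K, each written with vertices in increasing order, are:

  0-simplices (7): A, B, D, E, F, G, J
  1-simplices (9): AB, AG, AJ, BJ, DE, DG, DJ, EF, FJ
  2-simplices (1): ABJ

so the chain groups are C_0 ≅ Z^7, C_1 ≅ Z^9, C_2 ≅ Z^1.

∂_1: C_1 → C_0 maps an edge to its endpoints' difference, ∂[p,q] = q − p.
As a 7×9 matrix over Z this has rank 6, with invariant factors (1,1,1,1,1,1).

The boundary map ∂_2: C_2 → C_1 maps a triangle to the signed sum of its edges. For instance
  ∂ABJ = BJ − AJ + AB.
The 9×1 boundary matrix has rank 1 and Smith normal form diag(1).

Reading off H_k = ker ∂_k / im ∂_{k+1}:

  H_0: rank C_0 − rank ∂_1 = 7 − 6 = 1, and the invariant factors of ∂_1 are all 1, so H_0 ≅ Z.
  H_1: rank ker ∂_1 − rank ∂_2 = (9 − 6) − 1 = 2, and the invariant factors of ∂_2 are all 1, so H_1 ≅ Z^2.
  H_2: rank ker ∂_2 − rank ∂_3 = (1 − 1) − 0 = 0, and there is no ∂_3, so H_2 ≅ 0.

H_0 = Z,  H_1 = Z^2,  H_2 = 0.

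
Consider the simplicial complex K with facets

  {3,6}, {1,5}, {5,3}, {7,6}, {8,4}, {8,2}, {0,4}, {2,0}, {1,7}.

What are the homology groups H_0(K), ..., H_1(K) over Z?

H_0 ≅ Z^2,  H_1 ≅ Z^2.

Fix the vertex order 0 < 1 < 2 < 3 < 4 < 5 < 6 < 7 < 8 and write every simplex with vertices in increasing order. Then dim K = 1 and the simplices of K are:

  0-simplices (9): [0], [1], [2], [3], [4], [5], [6], [7], [8]
  1-simplices (9): [0,2], [0,4], [1,5], [1,7], [2,8], [3,5], [3,6], [4,8], [6,7]

so the chain groups are C_0 ≅ Z^9, C_1 ≅ Z^9.

∂_1: C_1 → C_0 is given by ∂[p,q] = [q] − [p]. For instance
  ∂[0,2] = [2] − [0].
As a 9×9 matrix over Z this has rank 7, with invariant factors (1,1,1,1,1,1,1).

Reading off H_k = ker ∂_k / im ∂_{k+1}:

  H_0: rank C_0 − rank ∂_1 = 9 − 7 = 2, and the invariant factors of ∂_1 are all 1, so H_0 = Z^2.
  H_1: rank ker ∂_1 − rank ∂_2 = (9 − 7) − 0 = 2, and there is no ∂_2, so H_1 = Z^2.

(K is a triangulation of the disjoint union of the circle S^1 and the circle S^1.)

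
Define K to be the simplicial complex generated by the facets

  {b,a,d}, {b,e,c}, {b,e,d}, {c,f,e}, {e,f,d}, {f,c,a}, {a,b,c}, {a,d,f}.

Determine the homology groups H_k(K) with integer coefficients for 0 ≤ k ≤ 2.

H_0 ≅ Z,  H_1 = 0,  H_2 ≅ Z.

Fix the vertex order a < b < c < d < e < f and write every simplex with vertices in increasing order. Then dim K = 2 and the simplices of K are:

  0-simplices (6): a, b, c, d, e, f
  1-simplices (12): ab, ac, ad, af, bc, bd, be, ce, cf, de, df, ef
  2-simplices (8): abc, abd, acf, adf, bce, bde, cef, def

giving chain groups C_0 ≅ Z^6, C_1 ≅ Z^12, C_2 ≅ Z^8.

∂_1: C_1 → C_0 is given by ∂[p,q] = [q] − [p]. For instance
  ∂ac = c − a.
The 6×12 boundary matrix has rank 5 and Smith normal form diag(1,1,1,1,1).

∂_2: C_2 → C_1 acts by ∂[p,q,r] = [q,r] − [p,r] + [p,q]. For instance
  ∂bce = ce − be + bc,
  ∂abc = bc − ac + ab.
This gives a 12×8 integer matrix of rank 7; reducing to Smith normal form yields diagonal entries (1,1,1,1,1,1,1).

Now H_k = ker ∂_k / im ∂_{k+1}, so:

  H_0: rank C_0 − rank ∂_1 = 6 − 5 = 1, and the invariant factors of ∂_1 are all 1, so H_0 ≅ Z.
  H_1: rank ker ∂_1 − rank ∂_2 = (12 − 5) − 7 = 0, and the invariant factors of ∂_2 are all 1, so H_1 ≅ 0.
  H_2: rank ker ∂_2 − rank ∂_3 = (8 − 7) − 0 = 1, and there is no ∂_3, so H_2 ≅ Z.

As a check, the Euler characteristic is 6 − 12 + 8 = 2, which agrees with 1 − 0 + 1 = 2.
(K is a triangulation of the 2-sphere S^2.)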